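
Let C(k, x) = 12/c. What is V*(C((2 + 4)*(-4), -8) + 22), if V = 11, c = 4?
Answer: 275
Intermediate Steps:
C(k, x) = 3 (C(k, x) = 12/4 = 12*(¼) = 3)
V*(C((2 + 4)*(-4), -8) + 22) = 11*(3 + 22) = 11*25 = 275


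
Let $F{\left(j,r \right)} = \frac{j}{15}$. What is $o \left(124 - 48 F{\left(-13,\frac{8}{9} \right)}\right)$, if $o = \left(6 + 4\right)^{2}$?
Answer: $16560$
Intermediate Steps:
$F{\left(j,r \right)} = \frac{j}{15}$ ($F{\left(j,r \right)} = j \frac{1}{15} = \frac{j}{15}$)
$o = 100$ ($o = 10^{2} = 100$)
$o \left(124 - 48 F{\left(-13,\frac{8}{9} \right)}\right) = 100 \left(124 - 48 \cdot \frac{1}{15} \left(-13\right)\right) = 100 \left(124 - - \frac{208}{5}\right) = 100 \left(124 + \frac{208}{5}\right) = 100 \cdot \frac{828}{5} = 16560$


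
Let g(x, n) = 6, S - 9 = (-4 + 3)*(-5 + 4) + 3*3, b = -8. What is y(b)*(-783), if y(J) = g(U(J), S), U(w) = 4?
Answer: -4698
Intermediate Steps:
S = 19 (S = 9 + ((-4 + 3)*(-5 + 4) + 3*3) = 9 + (-1*(-1) + 9) = 9 + (1 + 9) = 9 + 10 = 19)
y(J) = 6
y(b)*(-783) = 6*(-783) = -4698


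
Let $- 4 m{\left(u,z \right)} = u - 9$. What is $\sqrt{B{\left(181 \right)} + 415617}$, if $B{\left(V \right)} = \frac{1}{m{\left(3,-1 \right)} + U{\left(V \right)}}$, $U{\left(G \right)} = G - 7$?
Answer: $\frac{\sqrt{5689381191}}{117} \approx 644.68$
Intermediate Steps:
$U{\left(G \right)} = -7 + G$ ($U{\left(G \right)} = G - 7 = -7 + G$)
$m{\left(u,z \right)} = \frac{9}{4} - \frac{u}{4}$ ($m{\left(u,z \right)} = - \frac{u - 9}{4} = - \frac{-9 + u}{4} = \frac{9}{4} - \frac{u}{4}$)
$B{\left(V \right)} = \frac{1}{- \frac{11}{2} + V}$ ($B{\left(V \right)} = \frac{1}{\left(\frac{9}{4} - \frac{3}{4}\right) + \left(-7 + V\right)} = \frac{1}{\frac{3}{2} + \left(-7 + V\right)} = \frac{1}{- \frac{11}{2} + V}$)
$\sqrt{B{\left(181 \right)} + 415617} = \sqrt{\frac{2}{-11 + 2 \cdot 181} + 415617} = \sqrt{\frac{2}{-11 + 362} + 415617} = \sqrt{\frac{2}{351} + 415617} = \sqrt{\frac{145881569}{351}} = \frac{\sqrt{5689381191}}{117}$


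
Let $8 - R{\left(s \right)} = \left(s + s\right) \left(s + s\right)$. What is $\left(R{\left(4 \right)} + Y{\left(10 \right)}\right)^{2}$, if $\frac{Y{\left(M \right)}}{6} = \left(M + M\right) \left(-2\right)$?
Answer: $87616$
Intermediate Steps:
$Y{\left(M \right)} = - 24 M$ ($Y{\left(M \right)} = 6 \left(M + M\right) \left(-2\right) = 6 \cdot 2 M \left(-2\right) = 6 \left(- 4 M\right) = - 24 M$)
$R{\left(s \right)} = 8 - 4 s^{2}$ ($R{\left(s \right)} = 8 - \left(s + s\right) \left(s + s\right) = 8 - 2 s 2 s = 8 - 4 s^{2}$)
$\left(R{\left(4 \right)} + Y{\left(10 \right)}\right)^{2} = \left(\left(8 - 4 \cdot 4^{2}\right) - 240\right)^{2} = \left(\left(8 - 64\right) - 240\right)^{2} = \left(-56 - 240\right)^{2} = \left(-296\right)^{2} = 87616$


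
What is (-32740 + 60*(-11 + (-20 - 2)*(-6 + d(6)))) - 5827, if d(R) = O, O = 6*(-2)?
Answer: -15467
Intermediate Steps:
O = -12
d(R) = -12
(-32740 + 60*(-11 + (-20 - 2)*(-6 + d(6)))) - 5827 = (-32740 + 60*(-11 + (-20 - 2)*(-6 - 12))) - 5827 = (-32740 + 60*(-11 - 22*(-18))) - 5827 = (-32740 + 60*(-11 + 396)) - 5827 = (-32740 + 60*385) - 5827 = (-32740 + 23100) - 5827 = -9640 - 5827 = -15467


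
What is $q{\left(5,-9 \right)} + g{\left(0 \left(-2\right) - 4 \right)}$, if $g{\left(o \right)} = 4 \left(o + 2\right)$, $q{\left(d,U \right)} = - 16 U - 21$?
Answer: $115$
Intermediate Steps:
$q{\left(d,U \right)} = -21 - 16 U$
$g{\left(o \right)} = 8 + 4 o$ ($g{\left(o \right)} = 4 \left(2 + o\right) = 8 + 4 o$)
$q{\left(5,-9 \right)} + g{\left(0 \left(-2\right) - 4 \right)} = \left(-21 - -144\right) + \left(8 + 4 \left(0 \left(-2\right) - 4\right)\right) = \left(-21 + 144\right) + \left(8 + 4 \left(0 - 4\right)\right) = 123 + \left(8 + 4 \left(-4\right)\right) = 123 + \left(8 - 16\right) = 123 - 8 = 115$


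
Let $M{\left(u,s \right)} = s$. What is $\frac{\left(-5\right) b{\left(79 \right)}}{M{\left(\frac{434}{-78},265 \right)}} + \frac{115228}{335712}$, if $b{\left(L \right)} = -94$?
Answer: $\frac{9416003}{4448184} \approx 2.1168$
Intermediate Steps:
$\frac{\left(-5\right) b{\left(79 \right)}}{M{\left(\frac{434}{-78},265 \right)}} + \frac{115228}{335712} = \frac{\left(-5\right) \left(-94\right)}{265} + \frac{115228}{335712} = 470 \cdot \frac{1}{265} + 115228 \cdot \frac{1}{335712} = \frac{94}{53} + \frac{28807}{83928} = \frac{9416003}{4448184}$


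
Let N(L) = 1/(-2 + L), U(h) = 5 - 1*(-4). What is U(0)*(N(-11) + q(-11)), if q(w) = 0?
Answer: -9/13 ≈ -0.69231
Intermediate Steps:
U(h) = 9 (U(h) = 5 + 4 = 9)
U(0)*(N(-11) + q(-11)) = 9*(1/(-2 - 11) + 0) = 9*(1/(-13) + 0) = 9*(-1/13 + 0) = 9*(-1/13) = -9/13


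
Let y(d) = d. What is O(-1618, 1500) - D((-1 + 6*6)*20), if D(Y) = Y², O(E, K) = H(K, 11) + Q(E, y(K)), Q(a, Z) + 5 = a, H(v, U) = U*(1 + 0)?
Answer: -491612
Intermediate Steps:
H(v, U) = U (H(v, U) = U*1 = U)
Q(a, Z) = -5 + a
O(E, K) = 6 + E (O(E, K) = 11 + (-5 + E) = 6 + E)
O(-1618, 1500) - D((-1 + 6*6)*20) = (6 - 1618) - ((-1 + 6*6)*20)² = -1612 - ((-1 + 36)*20)² = -1612 - (35*20)² = -1612 - 1*700² = -1612 - 1*490000 = -1612 - 490000 = -491612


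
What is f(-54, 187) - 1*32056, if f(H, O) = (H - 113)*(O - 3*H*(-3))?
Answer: 17877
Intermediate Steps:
f(H, O) = (-113 + H)*(O + 9*H)
f(-54, 187) - 1*32056 = (-1017*(-54) - 113*187 + 9*(-54)² - 54*187) - 1*32056 = (54918 - 21131 + 9*2916 - 10098) - 32056 = (54918 - 21131 + 26244 - 10098) - 32056 = 49933 - 32056 = 17877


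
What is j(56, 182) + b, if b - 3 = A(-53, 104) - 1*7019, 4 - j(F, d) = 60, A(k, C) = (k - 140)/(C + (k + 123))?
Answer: -1230721/174 ≈ -7073.1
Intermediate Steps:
A(k, C) = (-140 + k)/(123 + C + k) (A(k, C) = (-140 + k)/(C + (123 + k)) = (-140 + k)/(123 + C + k))
j(F, d) = -56 (j(F, d) = 4 - 1*60 = 4 - 60 = -56)
b = -1220977/174 (b = 3 + ((-140 - 53)/(123 + 104 - 53) - 1*7019) = 3 + (-193/174 - 7019) = 3 - 1221499/174 = -1220977/174 ≈ -7017.1)
j(56, 182) + b = -56 - 1220977/174 = -1230721/174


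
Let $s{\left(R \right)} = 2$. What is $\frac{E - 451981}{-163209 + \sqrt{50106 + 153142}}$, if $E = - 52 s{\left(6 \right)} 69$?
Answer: $\frac{74938554813}{26636974433} + \frac{1836628 \sqrt{12703}}{26636974433} \approx 2.8211$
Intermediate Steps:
$E = -7176$ ($E = \left(-52\right) 2 \cdot 69 = \left(-104\right) 69 = -7176$)
$\frac{E - 451981}{-163209 + \sqrt{50106 + 153142}} = \frac{-7176 - 451981}{-163209 + \sqrt{50106 + 153142}} = - \frac{459157}{-163209 + \sqrt{203248}} = - \frac{459157}{-163209 + 4 \sqrt{12703}}$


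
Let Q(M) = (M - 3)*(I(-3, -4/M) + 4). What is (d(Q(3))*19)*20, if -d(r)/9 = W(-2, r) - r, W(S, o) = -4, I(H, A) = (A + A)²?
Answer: 13680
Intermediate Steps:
I(H, A) = 4*A² (I(H, A) = (2*A)² = 4*A²)
Q(M) = (-3 + M)*(4 + 64/M²) (Q(M) = (M - 3)*(4*(-4/M)² + 4) = (-3 + M)*(4*(16/M²) + 4) = (-3 + M)*(64/M² + 4) = (-3 + M)*(4 + 64/M²))
d(r) = 36 + 9*r (d(r) = -9*(-4 - r) = 36 + 9*r)
(d(Q(3))*19)*20 = ((36 + 9*(-12 - 192/3² + 4*3 + 64/3))*19)*20 = ((36 + 9*(-12 - 192*⅑ + 12 + 64*(⅓)))*19)*20 = ((36 + 9*(-12 - 64/3 + 12 + 64/3))*19)*20 = ((36 + 9*0)*19)*20 = ((36 + 0)*19)*20 = (36*19)*20 = 684*20 = 13680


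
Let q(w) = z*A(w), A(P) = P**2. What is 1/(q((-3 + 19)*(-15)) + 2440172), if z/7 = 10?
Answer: 1/6472172 ≈ 1.5451e-7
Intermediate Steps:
z = 70 (z = 7*10 = 70)
q(w) = 70*w**2
1/(q((-3 + 19)*(-15)) + 2440172) = 1/(70*((-3 + 19)*(-15))**2 + 2440172) = 1/(70*(16*(-15))**2 + 2440172) = 1/(70*(-240)**2 + 2440172) = 1/(70*57600 + 2440172) = 1/(4032000 + 2440172) = 1/6472172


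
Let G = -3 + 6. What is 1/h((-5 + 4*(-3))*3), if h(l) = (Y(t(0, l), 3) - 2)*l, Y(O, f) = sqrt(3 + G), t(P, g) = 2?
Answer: -1/51 - sqrt(6)/102 ≈ -0.043622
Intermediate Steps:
G = 3
Y(O, f) = sqrt(6) (Y(O, f) = sqrt(3 + 3) = sqrt(6))
h(l) = l*(-2 + sqrt(6)) (h(l) = (sqrt(6) - 2)*l = (-2 + sqrt(6))*l = l*(-2 + sqrt(6)))
1/h((-5 + 4*(-3))*3) = 1/(((-5 + 4*(-3))*3)*(-2 + sqrt(6))) = 1/(((-5 - 12)*3)*(-2 + sqrt(6))) = 1/((-17*3)*(-2 + sqrt(6))) = 1/(-51*(-2 + sqrt(6))) = 1/(102 - 51*sqrt(6))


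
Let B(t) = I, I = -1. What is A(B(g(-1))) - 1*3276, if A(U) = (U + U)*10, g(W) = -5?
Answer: -3296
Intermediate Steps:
B(t) = -1
A(U) = 20*U (A(U) = (2*U)*10 = 20*U)
A(B(g(-1))) - 1*3276 = 20*(-1) - 1*3276 = -20 - 3276 = -3296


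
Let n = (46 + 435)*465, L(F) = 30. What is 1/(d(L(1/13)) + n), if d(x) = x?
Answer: 1/223695 ≈ 4.4704e-6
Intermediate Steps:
n = 223665 (n = 481*465 = 223665)
1/(d(L(1/13)) + n) = 1/(30 + 223665) = 1/223695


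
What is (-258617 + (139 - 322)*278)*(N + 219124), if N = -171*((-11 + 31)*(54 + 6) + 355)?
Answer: 14478298471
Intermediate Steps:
N = -265905 (N = -171*(20*60 + 355) = -171*(1200 + 355) = -171*1555 = -265905)
(-258617 + (139 - 322)*278)*(N + 219124) = (-258617 + (139 - 322)*278)*(-265905 + 219124) = (-258617 - 183*278)*(-46781) = (-258617 - 50874)*(-46781) = -309491*(-46781) = 14478298471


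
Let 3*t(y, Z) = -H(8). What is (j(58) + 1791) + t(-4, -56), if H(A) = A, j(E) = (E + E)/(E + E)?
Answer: 5368/3 ≈ 1789.3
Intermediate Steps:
j(E) = 1 (j(E) = (2*E)/((2*E)) = (2*E)*(1/(2*E)) = 1)
t(y, Z) = -8/3 (t(y, Z) = (-1*8)/3 = (1/3)*(-8) = -8/3)
(j(58) + 1791) + t(-4, -56) = (1 + 1791) - 8/3 = 1792 - 8/3 = 5368/3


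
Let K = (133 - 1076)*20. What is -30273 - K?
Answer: -11413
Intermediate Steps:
K = -18860 (K = -943*20 = -18860)
-30273 - K = -30273 - 1*(-18860) = -30273 + 18860 = -11413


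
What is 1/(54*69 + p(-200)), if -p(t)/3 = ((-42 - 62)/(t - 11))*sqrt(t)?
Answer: 9215847/34339327522 + 54860*I*sqrt(2)/51508991283 ≈ 0.00026838 + 1.5062e-6*I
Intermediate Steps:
p(t) = 312*sqrt(t)/(-11 + t) (p(t) = -3*(-42 - 62)/(t - 11)*sqrt(t) = -3*(-104/(-11 + t))*sqrt(t) = -(-312)*sqrt(t)/(-11 + t) = 312*sqrt(t)/(-11 + t))
1/(54*69 + p(-200)) = 1/(54*69 + 312*sqrt(-200)/(-11 - 200)) = 1/(3726 + 312*(10*I*sqrt(2))/(-211)) = 1/(3726 + 312*(10*I*sqrt(2))*(-1/211)) = 1/(3726 - 3120*I*sqrt(2)/211)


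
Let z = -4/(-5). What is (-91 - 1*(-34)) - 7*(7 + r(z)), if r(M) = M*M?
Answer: -2762/25 ≈ -110.48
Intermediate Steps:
z = 4/5 (z = -4*(-1/5) = 4/5 ≈ 0.80000)
r(M) = M**2
(-91 - 1*(-34)) - 7*(7 + r(z)) = (-91 - 1*(-34)) - 7*(7 + (4/5)**2) = (-91 + 34) - 7*(7 + 16/25) = -57 - 7*191/25 = -57 - 1337/25 = -2762/25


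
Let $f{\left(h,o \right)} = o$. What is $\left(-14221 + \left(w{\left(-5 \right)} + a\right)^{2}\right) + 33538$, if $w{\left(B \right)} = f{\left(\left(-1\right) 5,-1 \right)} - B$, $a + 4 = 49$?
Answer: $21718$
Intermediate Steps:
$a = 45$ ($a = -4 + 49 = 45$)
$w{\left(B \right)} = -1 - B$
$\left(-14221 + \left(w{\left(-5 \right)} + a\right)^{2}\right) + 33538 = \left(-14221 + \left(\left(-1 - -5\right) + 45\right)^{2}\right) + 33538 = \left(-14221 + \left(\left(-1 + 5\right) + 45\right)^{2}\right) + 33538 = \left(-14221 + \left(4 + 45\right)^{2}\right) + 33538 = \left(-14221 + 49^{2}\right) + 33538 = \left(-14221 + 2401\right) + 33538 = -11820 + 33538 = 21718$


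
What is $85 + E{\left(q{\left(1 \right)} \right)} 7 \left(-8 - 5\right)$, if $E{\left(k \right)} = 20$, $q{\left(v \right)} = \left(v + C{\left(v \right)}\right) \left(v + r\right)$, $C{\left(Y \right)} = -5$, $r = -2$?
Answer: $-1735$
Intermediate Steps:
$q{\left(v \right)} = \left(-5 + v\right) \left(-2 + v\right)$ ($q{\left(v \right)} = \left(v - 5\right) \left(v - 2\right) = \left(-5 + v\right) \left(-2 + v\right)$)
$85 + E{\left(q{\left(1 \right)} \right)} 7 \left(-8 - 5\right) = 85 + 20 \cdot 7 \left(-8 - 5\right) = 85 + 20 \cdot 7 \left(-13\right) = 85 + 20 \left(-91\right) = 85 - 1820 = -1735$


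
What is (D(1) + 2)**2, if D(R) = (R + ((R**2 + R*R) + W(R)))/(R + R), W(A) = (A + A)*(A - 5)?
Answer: 1/4 ≈ 0.25000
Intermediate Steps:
W(A) = 2*A*(-5 + A) (W(A) = (2*A)*(-5 + A) = 2*A*(-5 + A))
D(R) = (R + 2*R**2 + 2*R*(-5 + R))/(2*R) (D(R) = (R + ((R**2 + R*R) + 2*R*(-5 + R)))/(R + R) = (R + ((R**2 + R**2) + 2*R*(-5 + R)))/((2*R)) = (R + (2*R**2 + 2*R*(-5 + R)))*(1/(2*R)) = (R + 2*R**2 + 2*R*(-5 + R))*(1/(2*R)) = (R + 2*R**2 + 2*R*(-5 + R))/(2*R))
(D(1) + 2)**2 = ((-9/2 + 2*1) + 2)**2 = ((-9/2 + 2) + 2)**2 = (-5/2 + 2)**2 = (-1/2)**2 = 1/4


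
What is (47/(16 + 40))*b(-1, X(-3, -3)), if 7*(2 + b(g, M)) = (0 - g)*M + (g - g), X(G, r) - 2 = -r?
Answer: -423/392 ≈ -1.0791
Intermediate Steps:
X(G, r) = 2 - r
b(g, M) = -2 - M*g/7 (b(g, M) = -2 + ((0 - g)*M + (g - g))/7 = -2 + ((-g)*M + 0)/7 = -2 + (-M*g + 0)/7 = -2 + (-M*g)/7 = -2 - M*g/7)
(47/(16 + 40))*b(-1, X(-3, -3)) = (47/(16 + 40))*(-2 - 1/7*(2 - 1*(-3))*(-1)) = (47/56)*(-2 - 1/7*(2 + 3)*(-1)) = ((1/56)*47)*(-2 - 1/7*5*(-1)) = 47*(-2 + 5/7)/56 = (47/56)*(-9/7) = -423/392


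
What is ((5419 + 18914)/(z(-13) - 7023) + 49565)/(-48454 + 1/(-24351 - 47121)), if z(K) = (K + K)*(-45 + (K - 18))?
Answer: -17877307226784/17478287346583 ≈ -1.0228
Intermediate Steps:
z(K) = 2*K*(-63 + K) (z(K) = (2*K)*(-45 + (-18 + K)) = (2*K)*(-63 + K) = 2*K*(-63 + K))
((5419 + 18914)/(z(-13) - 7023) + 49565)/(-48454 + 1/(-24351 - 47121)) = ((5419 + 18914)/(2*(-13)*(-63 - 13) - 7023) + 49565)/(-48454 + 1/(-24351 - 47121)) = (24333/(2*(-13)*(-76) - 7023) + 49565)/(-48454 + 1/(-71472)) = (24333/(1976 - 7023) + 49565)/(-48454 - 1/71472) = (24333/(-5047) + 49565)/(-3463104289/71472) = (24333*(-1/5047) + 49565)*(-71472/3463104289) = (-24333/5047 + 49565)*(-71472/3463104289) = (250130222/5047)*(-71472/3463104289) = -17877307226784/17478287346583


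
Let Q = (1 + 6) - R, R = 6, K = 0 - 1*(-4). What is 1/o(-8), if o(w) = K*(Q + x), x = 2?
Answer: 1/12 ≈ 0.083333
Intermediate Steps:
K = 4 (K = 0 + 4 = 4)
Q = 1 (Q = (1 + 6) - 1*6 = 7 - 6 = 1)
o(w) = 12 (o(w) = 4*(1 + 2) = 4*3 = 12)
1/o(-8) = 1/12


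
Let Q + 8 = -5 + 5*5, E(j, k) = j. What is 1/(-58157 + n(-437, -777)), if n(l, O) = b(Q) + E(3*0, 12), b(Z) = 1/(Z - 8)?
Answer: -4/232627 ≈ -1.7195e-5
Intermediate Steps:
Q = 12 (Q = -8 + (-5 + 5*5) = -8 + (-5 + 25) = -8 + 20 = 12)
b(Z) = 1/(-8 + Z)
n(l, O) = ¼ (n(l, O) = 1/(-8 + 12) + 3*0 = 1/4 + 0 = ¼ + 0 = ¼)
1/(-58157 + n(-437, -777)) = 1/(-58157 + ¼) = 1/(-232627/4) = -4/232627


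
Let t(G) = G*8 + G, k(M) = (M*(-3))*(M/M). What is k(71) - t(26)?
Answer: -447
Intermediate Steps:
k(M) = -3*M (k(M) = -3*M*1 = -3*M)
t(G) = 9*G (t(G) = 8*G + G = 9*G)
k(71) - t(26) = -3*71 - 9*26 = -213 - 1*234 = -213 - 234 = -447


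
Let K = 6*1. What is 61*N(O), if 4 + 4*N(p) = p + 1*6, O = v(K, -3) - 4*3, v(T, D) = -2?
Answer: -183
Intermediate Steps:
K = 6
O = -14 (O = -2 - 4*3 = -2 - 12 = -14)
N(p) = ½ + p/4 (N(p) = -1 + (p + 1*6)/4 = -1 + (p + 6)/4 = -1 + (6 + p)/4 = -1 + (3/2 + p/4) = ½ + p/4)
61*N(O) = 61*(½ + (¼)*(-14)) = 61*(½ - 7/2) = 61*(-3) = -183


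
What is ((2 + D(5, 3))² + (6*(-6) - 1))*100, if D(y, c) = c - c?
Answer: -3300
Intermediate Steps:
D(y, c) = 0
((2 + D(5, 3))² + (6*(-6) - 1))*100 = ((2 + 0)² + (6*(-6) - 1))*100 = (2² + (-36 - 1))*100 = (4 - 37)*100 = -33*100 = -3300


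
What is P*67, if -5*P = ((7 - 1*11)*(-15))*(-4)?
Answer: 3216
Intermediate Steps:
P = 48 (P = -(7 - 1*11)*(-15)*(-4)/5 = -(7 - 11)*(-15)*(-4)/5 = -(-4*(-15))*(-4)/5 = -12*(-4) = -⅕*(-240) = 48)
P*67 = 48*67 = 3216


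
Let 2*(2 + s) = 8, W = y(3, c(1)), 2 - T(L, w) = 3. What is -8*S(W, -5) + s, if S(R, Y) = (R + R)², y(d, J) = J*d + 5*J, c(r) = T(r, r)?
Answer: -2046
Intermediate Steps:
T(L, w) = -1 (T(L, w) = 2 - 1*3 = 2 - 3 = -1)
c(r) = -1
y(d, J) = 5*J + J*d
W = -8 (W = -(5 + 3) = -1*8 = -8)
s = 2 (s = -2 + (½)*8 = -2 + 4 = 2)
S(R, Y) = 4*R² (S(R, Y) = (2*R)² = 4*R²)
-8*S(W, -5) + s = -32*(-8)² + 2 = -32*64 + 2 = -8*256 + 2 = -2048 + 2 = -2046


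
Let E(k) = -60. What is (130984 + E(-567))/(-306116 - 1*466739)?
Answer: -130924/772855 ≈ -0.16940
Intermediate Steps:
(130984 + E(-567))/(-306116 - 1*466739) = (130984 - 60)/(-306116 - 1*466739) = 130924/(-306116 - 466739) = 130924/(-772855) = 130924*(-1/772855) = -130924/772855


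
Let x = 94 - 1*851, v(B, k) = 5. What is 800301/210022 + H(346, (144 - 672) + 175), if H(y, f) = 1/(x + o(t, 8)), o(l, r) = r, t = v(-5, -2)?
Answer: 599215427/157306478 ≈ 3.8092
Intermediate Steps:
t = 5
x = -757 (x = 94 - 851 = -757)
H(y, f) = -1/749 (H(y, f) = 1/(-757 + 8) = 1/(-749) = -1/749)
800301/210022 + H(346, (144 - 672) + 175) = 800301/210022 - 1/749 = 599215427/157306478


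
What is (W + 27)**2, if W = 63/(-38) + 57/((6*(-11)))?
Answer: 26173456/43681 ≈ 599.20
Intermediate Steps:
W = -527/209 (W = 63*(-1/38) + 57/(-66) = -63/38 + 57*(-1/66) = -63/38 - 19/22 = -527/209 ≈ -2.5215)
(W + 27)**2 = (-527/209 + 27)**2 = (5116/209)**2 = 26173456/43681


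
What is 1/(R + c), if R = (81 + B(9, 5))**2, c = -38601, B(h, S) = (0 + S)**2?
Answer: -1/27365 ≈ -3.6543e-5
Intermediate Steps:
B(h, S) = S**2
R = 11236 (R = (81 + 5**2)**2 = (81 + 25)**2 = 106**2 = 11236)
1/(R + c) = 1/(11236 - 38601) = 1/(-27365) = -1/27365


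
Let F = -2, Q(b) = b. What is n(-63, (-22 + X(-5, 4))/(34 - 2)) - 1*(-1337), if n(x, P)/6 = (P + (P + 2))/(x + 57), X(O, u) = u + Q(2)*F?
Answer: 10691/8 ≈ 1336.4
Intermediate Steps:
X(O, u) = -4 + u (X(O, u) = u + 2*(-2) = u - 4 = -4 + u)
n(x, P) = 6*(2 + 2*P)/(57 + x) (n(x, P) = 6*((P + (P + 2))/(x + 57)) = 6*((P + (2 + P))/(57 + x)) = 6*((2 + 2*P)/(57 + x)) = 6*(2 + 2*P)/(57 + x))
n(-63, (-22 + X(-5, 4))/(34 - 2)) - 1*(-1337) = 12*(1 + (-22 + (-4 + 4))/(34 - 2))/(57 - 63) - 1*(-1337) = 12*(1 + (-22 + 0)/32)/(-6) + 1337 = 12*(-⅙)*(1 - 22*1/32) + 1337 = 12*(-⅙)*(1 - 11/16) + 1337 = 12*(-⅙)*(5/16) + 1337 = -5/8 + 1337 = 10691/8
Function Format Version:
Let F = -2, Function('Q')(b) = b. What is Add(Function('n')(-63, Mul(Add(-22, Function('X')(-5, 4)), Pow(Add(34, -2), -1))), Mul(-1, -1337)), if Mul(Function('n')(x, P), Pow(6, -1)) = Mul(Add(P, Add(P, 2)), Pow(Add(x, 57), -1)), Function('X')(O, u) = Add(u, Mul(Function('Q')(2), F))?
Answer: Rational(10691, 8) ≈ 1336.4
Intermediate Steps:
Function('X')(O, u) = Add(-4, u) (Function('X')(O, u) = Add(u, Mul(2, -2)) = Add(u, -4) = Add(-4, u))
Function('n')(x, P) = Mul(6, Pow(Add(57, x), -1), Add(2, Mul(2, P))) (Function('n')(x, P) = Mul(6, Mul(Add(P, Add(P, 2)), Pow(Add(x, 57), -1))) = Mul(6, Mul(Add(P, Add(2, P)), Pow(Add(57, x), -1))) = Mul(6, Mul(Add(2, Mul(2, P)), Pow(Add(57, x), -1))) = Mul(6, Mul(Pow(Add(57, x), -1), Add(2, Mul(2, P)))) = Mul(6, Pow(Add(57, x), -1), Add(2, Mul(2, P))))
Add(Function('n')(-63, Mul(Add(-22, Function('X')(-5, 4)), Pow(Add(34, -2), -1))), Mul(-1, -1337)) = Add(Mul(12, Pow(Add(57, -63), -1), Add(1, Mul(Add(-22, Add(-4, 4)), Pow(Add(34, -2), -1)))), Mul(-1, -1337)) = Add(Mul(12, Pow(-6, -1), Add(1, Mul(Add(-22, 0), Pow(32, -1)))), 1337) = Add(Mul(12, Rational(-1, 6), Add(1, Mul(-22, Rational(1, 32)))), 1337) = Add(Mul(12, Rational(-1, 6), Add(1, Rational(-11, 16))), 1337) = Add(Mul(12, Rational(-1, 6), Rational(5, 16)), 1337) = Add(Rational(-5, 8), 1337) = Rational(10691, 8)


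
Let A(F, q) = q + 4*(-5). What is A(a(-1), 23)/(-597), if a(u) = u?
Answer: -1/199 ≈ -0.0050251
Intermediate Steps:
A(F, q) = -20 + q (A(F, q) = q - 20 = -20 + q)
A(a(-1), 23)/(-597) = (-20 + 23)/(-597) = 3*(-1/597) = -1/199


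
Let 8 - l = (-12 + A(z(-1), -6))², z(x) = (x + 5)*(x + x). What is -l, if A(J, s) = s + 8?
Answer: 92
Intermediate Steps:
z(x) = 2*x*(5 + x) (z(x) = (5 + x)*(2*x) = 2*x*(5 + x))
A(J, s) = 8 + s
l = -92 (l = 8 - (-12 + (8 - 6))² = 8 - (-12 + 2)² = 8 - 1*(-10)² = 8 - 1*100 = 8 - 100 = -92)
-l = -1*(-92) = 92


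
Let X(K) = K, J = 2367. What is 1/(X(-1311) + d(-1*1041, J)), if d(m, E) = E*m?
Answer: -1/2465358 ≈ -4.0562e-7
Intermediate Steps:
1/(X(-1311) + d(-1*1041, J)) = 1/(-1311 + 2367*(-1*1041)) = 1/(-1311 + 2367*(-1041)) = 1/(-1311 - 2464047) = 1/(-2465358) = -1/2465358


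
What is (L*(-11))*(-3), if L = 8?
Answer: 264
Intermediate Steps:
(L*(-11))*(-3) = (8*(-11))*(-3) = -88*(-3) = 264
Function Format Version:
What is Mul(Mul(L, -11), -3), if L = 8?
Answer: 264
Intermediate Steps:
Mul(Mul(L, -11), -3) = Mul(Mul(8, -11), -3) = Mul(-88, -3) = 264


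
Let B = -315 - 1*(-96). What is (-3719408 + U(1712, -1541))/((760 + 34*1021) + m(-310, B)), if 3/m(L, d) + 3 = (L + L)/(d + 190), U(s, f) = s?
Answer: -1981531968/18907729 ≈ -104.80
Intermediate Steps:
B = -219 (B = -315 + 96 = -219)
m(L, d) = 3/(-3 + 2*L/(190 + d)) (m(L, d) = 3/(-3 + (L + L)/(d + 190)) = 3/(-3 + (2*L)/(190 + d)) = 3/(-3 + 2*L/(190 + d)))
(-3719408 + U(1712, -1541))/((760 + 34*1021) + m(-310, B)) = (-3719408 + 1712)/((760 + 34*1021) + 3*(-190 - 1*(-219))/(570 - 2*(-310) + 3*(-219))) = -3717696/((760 + 34714) + 3*(-190 + 219)/(570 + 620 - 657)) = -3717696/(35474 + 3*29/533) = -3717696/(35474 + 3*(1/533)*29) = -3717696/(35474 + 87/533) = -3717696/18907729/533 = -3717696*533/18907729 = -1981531968/18907729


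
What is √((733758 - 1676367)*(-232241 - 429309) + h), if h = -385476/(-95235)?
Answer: √12824747954170333210/4535 ≈ 7.8967e+5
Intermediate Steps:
h = 18356/4535 (h = -385476*(-1/95235) = 18356/4535 ≈ 4.0476)
√((733758 - 1676367)*(-232241 - 429309) + h) = √((733758 - 1676367)*(-232241 - 429309) + 18356/4535) = √(-942609*(-661550) + 18356/4535) = √(623582983950 + 18356/4535) = √(2827948832231606/4535) = √12824747954170333210/4535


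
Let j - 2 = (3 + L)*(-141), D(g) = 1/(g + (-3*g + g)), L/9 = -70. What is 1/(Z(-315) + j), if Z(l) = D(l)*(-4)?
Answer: 315/27848831 ≈ 1.1311e-5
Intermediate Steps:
L = -630 (L = 9*(-70) = -630)
D(g) = -1/g (D(g) = 1/(g - 2*g) = 1/(-g) = -1/g)
Z(l) = 4/l (Z(l) = -1/l*(-4) = 4/l)
j = 88409 (j = 2 + (3 - 630)*(-141) = 2 - 627*(-141) = 2 + 88407 = 88409)
1/(Z(-315) + j) = 1/(4/(-315) + 88409) = 1/(4*(-1/315) + 88409) = 1/(-4/315 + 88409) = 1/(27848831/315) = 315/27848831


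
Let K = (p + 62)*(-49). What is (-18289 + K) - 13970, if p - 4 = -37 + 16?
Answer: -34464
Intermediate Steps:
p = -17 (p = 4 + (-37 + 16) = 4 - 21 = -17)
K = -2205 (K = (-17 + 62)*(-49) = 45*(-49) = -2205)
(-18289 + K) - 13970 = (-18289 - 2205) - 13970 = -20494 - 13970 = -34464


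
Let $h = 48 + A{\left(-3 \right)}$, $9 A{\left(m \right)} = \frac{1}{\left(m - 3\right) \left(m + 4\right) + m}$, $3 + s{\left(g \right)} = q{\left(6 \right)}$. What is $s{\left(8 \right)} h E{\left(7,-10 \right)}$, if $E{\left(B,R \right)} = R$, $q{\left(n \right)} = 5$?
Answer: $- \frac{77740}{81} \approx -959.75$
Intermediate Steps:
$s{\left(g \right)} = 2$ ($s{\left(g \right)} = -3 + 5 = 2$)
$A{\left(m \right)} = \frac{1}{9 \left(m + \left(-3 + m\right) \left(4 + m\right)\right)}$ ($A{\left(m \right)} = \frac{1}{9 \left(\left(m - 3\right) \left(m + 4\right) + m\right)} = \frac{1}{9 \left(\left(-3 + m\right) \left(4 + m\right) + m\right)} = \frac{1}{9 \left(m + \left(-3 + m\right) \left(4 + m\right)\right)}$)
$h = \frac{3887}{81}$ ($h = 48 + \frac{1}{9 \left(-12 + \left(-3\right)^{2} + 2 \left(-3\right)\right)} = 48 + \frac{1}{9 \left(-12 + 9 - 6\right)} = 48 + \frac{1}{9 \left(-9\right)} = 48 + \frac{1}{9} \left(- \frac{1}{9}\right) = 48 - \frac{1}{81} = \frac{3887}{81} \approx 47.988$)
$s{\left(8 \right)} h E{\left(7,-10 \right)} = 2 \cdot \frac{3887}{81} \left(-10\right) = \frac{7774}{81} \left(-10\right) = - \frac{77740}{81}$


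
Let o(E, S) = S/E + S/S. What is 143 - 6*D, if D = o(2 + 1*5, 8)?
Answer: 911/7 ≈ 130.14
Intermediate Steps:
o(E, S) = 1 + S/E (o(E, S) = S/E + 1 = 1 + S/E)
D = 15/7 (D = ((2 + 1*5) + 8)/(2 + 1*5) = ((2 + 5) + 8)/(2 + 5) = (7 + 8)/7 = (⅐)*15 = 15/7 ≈ 2.1429)
143 - 6*D = 143 - 6*15/7 = 143 - 90/7 = 911/7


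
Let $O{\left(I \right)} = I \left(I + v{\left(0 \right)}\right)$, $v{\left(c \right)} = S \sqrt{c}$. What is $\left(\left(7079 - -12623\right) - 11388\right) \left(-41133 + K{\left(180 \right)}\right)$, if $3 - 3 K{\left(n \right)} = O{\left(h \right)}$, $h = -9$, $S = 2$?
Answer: $-342195926$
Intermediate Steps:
$v{\left(c \right)} = 2 \sqrt{c}$
$O{\left(I \right)} = I^{2}$ ($O{\left(I \right)} = I \left(I + 2 \sqrt{0}\right) = I \left(I + 2 \cdot 0\right) = I \left(I + 0\right) = I I = I^{2}$)
$K{\left(n \right)} = -26$ ($K{\left(n \right)} = 1 - \frac{\left(-9\right)^{2}}{3} = 1 - 27 = -26$)
$\left(\left(7079 - -12623\right) - 11388\right) \left(-41133 + K{\left(180 \right)}\right) = \left(\left(7079 - -12623\right) - 11388\right) \left(-41133 - 26\right) = \left(\left(7079 + 12623\right) - 11388\right) \left(-41159\right) = \left(19702 - 11388\right) \left(-41159\right) = 8314 \left(-41159\right) = -342195926$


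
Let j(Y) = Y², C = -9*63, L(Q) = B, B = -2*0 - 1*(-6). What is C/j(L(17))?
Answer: -63/4 ≈ -15.750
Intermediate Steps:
B = 6 (B = 0 + 6 = 6)
L(Q) = 6
C = -567
C/j(L(17)) = -567/(6²) = -567/36 = -567*1/36 = -63/4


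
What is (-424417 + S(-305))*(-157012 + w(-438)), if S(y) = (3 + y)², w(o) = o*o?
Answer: -11606475216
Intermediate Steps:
w(o) = o²
(-424417 + S(-305))*(-157012 + w(-438)) = (-424417 + (3 - 305)²)*(-157012 + (-438)²) = (-424417 + (-302)²)*(-157012 + 191844) = (-424417 + 91204)*34832 = -333213*34832 = -11606475216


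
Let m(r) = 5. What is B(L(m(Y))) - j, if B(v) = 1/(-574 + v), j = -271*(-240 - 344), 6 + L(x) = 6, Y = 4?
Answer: -90843537/574 ≈ -1.5826e+5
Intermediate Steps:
L(x) = 0 (L(x) = -6 + 6 = 0)
j = 158264 (j = -271*(-584) = 158264)
B(L(m(Y))) - j = 1/(-574 + 0) - 1*158264 = 1/(-574) - 158264 = -1/574 - 158264 = -90843537/574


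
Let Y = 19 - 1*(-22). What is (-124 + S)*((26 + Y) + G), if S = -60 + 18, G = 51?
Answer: -19588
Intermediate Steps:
Y = 41 (Y = 19 + 22 = 41)
S = -42
(-124 + S)*((26 + Y) + G) = (-124 - 42)*((26 + 41) + 51) = -166*(67 + 51) = -166*118 = -19588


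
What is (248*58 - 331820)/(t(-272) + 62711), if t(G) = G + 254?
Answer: -317436/62693 ≈ -5.0633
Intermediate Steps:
t(G) = 254 + G
(248*58 - 331820)/(t(-272) + 62711) = (248*58 - 331820)/((254 - 272) + 62711) = (14384 - 331820)/(-18 + 62711) = -317436/62693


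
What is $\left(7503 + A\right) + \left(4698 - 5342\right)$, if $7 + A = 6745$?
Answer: $13597$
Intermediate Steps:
$A = 6738$ ($A = -7 + 6745 = 6738$)
$\left(7503 + A\right) + \left(4698 - 5342\right) = \left(7503 + 6738\right) + \left(4698 - 5342\right) = 14241 - 644 = 13597$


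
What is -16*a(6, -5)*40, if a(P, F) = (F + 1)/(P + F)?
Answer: 2560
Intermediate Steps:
a(P, F) = (1 + F)/(F + P)
-16*a(6, -5)*40 = -16*(1 - 5)/(-5 + 6)*40 = -16*(-4)/1*40 = -16*(-4)*40 = 64*40 = 2560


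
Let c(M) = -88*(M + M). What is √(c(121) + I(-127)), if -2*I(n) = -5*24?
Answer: 2*I*√5309 ≈ 145.73*I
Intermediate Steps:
c(M) = -176*M
I(n) = 60 (I(n) = -(-5)*24/2 = -½*(-120) = 60)
√(c(121) + I(-127)) = √(-176*121 + 60) = √(-21296 + 60) = √(-21236) = 2*I*√5309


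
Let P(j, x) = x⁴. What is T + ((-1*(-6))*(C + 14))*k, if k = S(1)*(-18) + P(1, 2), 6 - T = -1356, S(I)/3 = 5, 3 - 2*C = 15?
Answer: -10830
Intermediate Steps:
C = -6 (C = 3/2 - ½*15 = 3/2 - 15/2 = -6)
S(I) = 15 (S(I) = 3*5 = 15)
T = 1362 (T = 6 - 1*(-1356) = 6 + 1356 = 1362)
k = -254 (k = 15*(-18) + 2⁴ = -270 + 16 = -254)
T + ((-1*(-6))*(C + 14))*k = 1362 + ((-1*(-6))*(-6 + 14))*(-254) = 1362 + (6*8)*(-254) = 1362 + 48*(-254) = 1362 - 12192 = -10830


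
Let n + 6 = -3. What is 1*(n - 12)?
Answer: -21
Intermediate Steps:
n = -9 (n = -6 - 3 = -9)
1*(n - 12) = 1*(-9 - 12) = 1*(-21) = -21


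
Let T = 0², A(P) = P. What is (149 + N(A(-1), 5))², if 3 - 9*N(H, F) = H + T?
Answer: 1809025/81 ≈ 22334.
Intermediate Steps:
T = 0
N(H, F) = ⅓ - H/9 (N(H, F) = ⅓ - (H + 0)/9 = ⅓ - H/9)
(149 + N(A(-1), 5))² = (149 + (⅓ - ⅑*(-1)))² = (149 + (⅓ + ⅑))² = (149 + 4/9)² = (1345/9)² = 1809025/81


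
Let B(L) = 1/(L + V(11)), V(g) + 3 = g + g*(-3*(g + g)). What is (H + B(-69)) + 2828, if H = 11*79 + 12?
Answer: 2918982/787 ≈ 3709.0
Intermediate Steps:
V(g) = -3 + g - 6*g² (V(g) = -3 + (g + g*(-3*(g + g))) = -3 + (g + g*(-6*g)) = -3 + (g - 6*g²) = -3 + g - 6*g²)
H = 881 (H = 869 + 12 = 881)
B(L) = 1/(-718 + L) (B(L) = 1/(L + (-3 + 11 - 6*11²)) = 1/(L + (-3 + 11 - 6*121)) = 1/(L + (-3 + 11 - 726)) = 1/(L - 718) = 1/(-718 + L))
(H + B(-69)) + 2828 = (881 + 1/(-718 - 69)) + 2828 = (881 + 1/(-787)) + 2828 = (881 - 1/787) + 2828 = 693346/787 + 2828 = 2918982/787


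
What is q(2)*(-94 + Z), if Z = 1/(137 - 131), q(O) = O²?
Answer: -1126/3 ≈ -375.33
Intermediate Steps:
Z = ⅙ (Z = 1/6 = ⅙ ≈ 0.16667)
q(2)*(-94 + Z) = 2²*(-94 + ⅙) = 4*(-563/6) = -1126/3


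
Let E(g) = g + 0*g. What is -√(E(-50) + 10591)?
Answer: -√10541 ≈ -102.67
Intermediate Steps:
E(g) = g (E(g) = g + 0 = g)
-√(E(-50) + 10591) = -√(-50 + 10591) = -√10541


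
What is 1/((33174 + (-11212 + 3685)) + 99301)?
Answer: 1/124948 ≈ 8.0033e-6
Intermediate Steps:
1/((33174 + (-11212 + 3685)) + 99301) = 1/((33174 - 7527) + 99301) = 1/(25647 + 99301) = 1/124948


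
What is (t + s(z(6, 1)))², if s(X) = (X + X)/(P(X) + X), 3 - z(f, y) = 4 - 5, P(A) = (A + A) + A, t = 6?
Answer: 169/4 ≈ 42.250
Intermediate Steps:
P(A) = 3*A (P(A) = 2*A + A = 3*A)
z(f, y) = 4 (z(f, y) = 3 - (4 - 5) = 3 - 1*(-1) = 3 + 1 = 4)
s(X) = ½ (s(X) = (X + X)/(3*X + X) = (2*X)/((4*X)) = (2*X)*(1/(4*X)) = ½)
(t + s(z(6, 1)))² = (6 + ½)² = (13/2)² = 169/4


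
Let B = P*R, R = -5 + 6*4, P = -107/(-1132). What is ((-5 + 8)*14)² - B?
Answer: 1994815/1132 ≈ 1762.2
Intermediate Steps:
P = 107/1132 (P = -107*(-1/1132) = 107/1132 ≈ 0.094523)
R = 19 (R = -5 + 24 = 19)
B = 2033/1132 (B = (107/1132)*19 = 2033/1132 ≈ 1.7959)
((-5 + 8)*14)² - B = ((-5 + 8)*14)² - 1*2033/1132 = (3*14)² - 2033/1132 = 42² - 2033/1132 = 1764 - 2033/1132 = 1994815/1132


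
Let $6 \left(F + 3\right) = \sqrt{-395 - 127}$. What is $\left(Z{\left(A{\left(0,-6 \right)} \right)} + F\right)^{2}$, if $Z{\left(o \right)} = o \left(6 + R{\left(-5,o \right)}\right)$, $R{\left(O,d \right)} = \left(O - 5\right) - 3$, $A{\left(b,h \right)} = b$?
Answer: $\frac{\left(6 - i \sqrt{58}\right)^{2}}{4} \approx -5.5 - 22.847 i$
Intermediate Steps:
$R{\left(O,d \right)} = -8 + O$ ($R{\left(O,d \right)} = \left(-5 + O\right) - 3 = -8 + O$)
$F = -3 + \frac{i \sqrt{58}}{2}$ ($F = -3 + \frac{\sqrt{-395 - 127}}{6} = -3 + \frac{\sqrt{-522}}{6} = -3 + \frac{3 i \sqrt{58}}{6} = -3 + \frac{i \sqrt{58}}{2} \approx -3.0 + 3.8079 i$)
$Z{\left(o \right)} = - 7 o$ ($Z{\left(o \right)} = o \left(6 - 13\right) = o \left(-7\right) = - 7 o$)
$\left(Z{\left(A{\left(0,-6 \right)} \right)} + F\right)^{2} = \left(\left(-7\right) 0 - \left(3 - \frac{i \sqrt{58}}{2}\right)\right)^{2} = \left(0 - \left(3 - \frac{i \sqrt{58}}{2}\right)\right)^{2} = \left(-3 + \frac{i \sqrt{58}}{2}\right)^{2}$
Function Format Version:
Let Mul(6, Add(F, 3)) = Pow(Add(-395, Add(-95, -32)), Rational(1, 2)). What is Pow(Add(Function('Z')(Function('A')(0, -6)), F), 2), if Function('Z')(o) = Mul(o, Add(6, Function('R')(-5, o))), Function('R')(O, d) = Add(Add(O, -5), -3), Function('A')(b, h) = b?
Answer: Mul(Rational(1, 4), Pow(Add(6, Mul(-1, I, Pow(58, Rational(1, 2)))), 2)) ≈ Add(-5.5000, Mul(-22.847, I))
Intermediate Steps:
Function('R')(O, d) = Add(-8, O) (Function('R')(O, d) = Add(Add(-5, O), -3) = Add(-8, O))
F = Add(-3, Mul(Rational(1, 2), I, Pow(58, Rational(1, 2)))) (F = Add(-3, Mul(Rational(1, 6), Pow(Add(-395, Add(-95, -32)), Rational(1, 2)))) = Add(-3, Mul(Rational(1, 6), Pow(Add(-395, -127), Rational(1, 2)))) = Add(-3, Mul(Rational(1, 6), Pow(-522, Rational(1, 2)))) = Add(-3, Mul(Rational(1, 6), Mul(3, I, Pow(58, Rational(1, 2))))) = Add(-3, Mul(Rational(1, 2), I, Pow(58, Rational(1, 2)))) ≈ Add(-3.0000, Mul(3.8079, I)))
Function('Z')(o) = Mul(-7, o) (Function('Z')(o) = Mul(o, Add(6, Add(-8, -5))) = Mul(o, Add(6, -13)) = Mul(o, -7) = Mul(-7, o))
Pow(Add(Function('Z')(Function('A')(0, -6)), F), 2) = Pow(Add(Mul(-7, 0), Add(-3, Mul(Rational(1, 2), I, Pow(58, Rational(1, 2))))), 2) = Pow(Add(0, Add(-3, Mul(Rational(1, 2), I, Pow(58, Rational(1, 2))))), 2) = Pow(Add(-3, Mul(Rational(1, 2), I, Pow(58, Rational(1, 2)))), 2)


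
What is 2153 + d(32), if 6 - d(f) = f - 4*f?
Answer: 2255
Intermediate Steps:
d(f) = 6 + 3*f (d(f) = 6 - (f - 4*f) = 6 - (-3)*f = 6 + 3*f)
2153 + d(32) = 2153 + (6 + 3*32) = 2153 + (6 + 96) = 2153 + 102 = 2255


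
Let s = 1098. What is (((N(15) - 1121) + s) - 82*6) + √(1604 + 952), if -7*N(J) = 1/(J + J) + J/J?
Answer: -108181/210 + 6*√71 ≈ -464.59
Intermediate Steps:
N(J) = -⅐ - 1/(14*J) (N(J) = -(1/(J + J) + J/J)/7 = -(1/(2*J) + 1)/7 = -(1 + 1/(2*J))/7 = -⅐ - 1/(14*J))
(((N(15) - 1121) + s) - 82*6) + √(1604 + 952) = ((((1/14)*(-1 - 2*15)/15 - 1121) + 1098) - 82*6) + √(1604 + 952) = ((((1/14)*(1/15)*(-1 - 30) - 1121) + 1098) - 492) + √2556 = ((((1/14)*(1/15)*(-31) - 1121) + 1098) - 492) + 6*√71 = (((-31/210 - 1121) + 1098) - 492) + 6*√71 = ((-235441/210 + 1098) - 492) + 6*√71 = (-4861/210 - 492) + 6*√71 = -108181/210 + 6*√71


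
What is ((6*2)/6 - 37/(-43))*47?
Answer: 5781/43 ≈ 134.44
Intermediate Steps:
((6*2)/6 - 37/(-43))*47 = (12*(1/6) - 37*(-1/43))*47 = (2 + 37/43)*47 = (123/43)*47 = 5781/43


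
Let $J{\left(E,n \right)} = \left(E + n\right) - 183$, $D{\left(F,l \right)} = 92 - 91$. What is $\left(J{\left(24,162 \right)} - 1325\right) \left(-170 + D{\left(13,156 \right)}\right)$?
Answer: $223418$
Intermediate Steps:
$D{\left(F,l \right)} = 1$ ($D{\left(F,l \right)} = 92 - 91 = 1$)
$J{\left(E,n \right)} = -183 + E + n$
$\left(J{\left(24,162 \right)} - 1325\right) \left(-170 + D{\left(13,156 \right)}\right) = \left(\left(-183 + 24 + 162\right) - 1325\right) \left(-170 + 1\right) = \left(3 - 1325\right) \left(-169\right) = \left(-1322\right) \left(-169\right) = 223418$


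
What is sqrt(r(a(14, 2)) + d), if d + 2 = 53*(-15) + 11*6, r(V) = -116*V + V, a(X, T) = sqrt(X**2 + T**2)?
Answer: sqrt(-731 - 1150*sqrt(2)) ≈ 48.552*I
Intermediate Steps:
a(X, T) = sqrt(T**2 + X**2)
r(V) = -115*V
d = -731 (d = -2 + (53*(-15) + 11*6) = -2 + (-795 + 66) = -2 - 729 = -731)
sqrt(r(a(14, 2)) + d) = sqrt(-115*sqrt(2**2 + 14**2) - 731) = sqrt(-115*sqrt(4 + 196) - 731) = sqrt(-1150*sqrt(2) - 731) = sqrt(-731 - 1150*sqrt(2))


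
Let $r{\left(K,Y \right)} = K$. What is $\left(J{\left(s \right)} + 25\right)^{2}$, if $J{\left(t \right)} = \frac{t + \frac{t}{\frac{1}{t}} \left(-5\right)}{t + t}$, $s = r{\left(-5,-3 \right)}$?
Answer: $1444$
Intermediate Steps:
$s = -5$
$J{\left(t \right)} = \frac{t - 5 t^{2}}{2 t}$ ($J{\left(t \right)} = \frac{t + t t \left(-5\right)}{2 t} = \left(t + t^{2} \left(-5\right)\right) \frac{1}{2 t} = \left(t - 5 t^{2}\right) \frac{1}{2 t} = \frac{t - 5 t^{2}}{2 t}$)
$\left(J{\left(s \right)} + 25\right)^{2} = \left(\left(\frac{1}{2} - - \frac{25}{2}\right) + 25\right)^{2} = \left(\left(\frac{1}{2} + \frac{25}{2}\right) + 25\right)^{2} = \left(13 + 25\right)^{2} = 38^{2} = 1444$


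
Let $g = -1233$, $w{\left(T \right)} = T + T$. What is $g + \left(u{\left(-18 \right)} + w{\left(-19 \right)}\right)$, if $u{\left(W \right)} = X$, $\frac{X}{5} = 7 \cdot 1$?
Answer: $-1236$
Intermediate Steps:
$w{\left(T \right)} = 2 T$
$X = 35$ ($X = 5 \cdot 7 \cdot 1 = 5 \cdot 7 = 35$)
$u{\left(W \right)} = 35$
$g + \left(u{\left(-18 \right)} + w{\left(-19 \right)}\right) = -1233 + \left(35 + 2 \left(-19\right)\right) = -1233 + \left(35 - 38\right) = -1233 - 3 = -1236$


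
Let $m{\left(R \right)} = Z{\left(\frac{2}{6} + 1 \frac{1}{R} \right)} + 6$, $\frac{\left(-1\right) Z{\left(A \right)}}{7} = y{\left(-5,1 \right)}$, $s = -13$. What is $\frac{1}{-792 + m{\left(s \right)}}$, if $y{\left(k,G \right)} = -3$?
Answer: $- \frac{1}{765} \approx -0.0013072$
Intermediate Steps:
$Z{\left(A \right)} = 21$ ($Z{\left(A \right)} = \left(-7\right) \left(-3\right) = 21$)
$m{\left(R \right)} = 27$ ($m{\left(R \right)} = 21 + 6 = 27$)
$\frac{1}{-792 + m{\left(s \right)}} = \frac{1}{-792 + 27} = \frac{1}{-765} = - \frac{1}{765}$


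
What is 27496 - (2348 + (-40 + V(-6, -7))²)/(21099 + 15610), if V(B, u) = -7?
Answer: 1009346107/36709 ≈ 27496.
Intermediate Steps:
27496 - (2348 + (-40 + V(-6, -7))²)/(21099 + 15610) = 27496 - (2348 + (-40 - 7)²)/(21099 + 15610) = 27496 - (2348 + (-47)²)/36709 = 27496 - (2348 + 2209)/36709 = 27496 - 4557/36709 = 1009346107/36709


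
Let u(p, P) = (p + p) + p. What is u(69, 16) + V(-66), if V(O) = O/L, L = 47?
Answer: 9663/47 ≈ 205.60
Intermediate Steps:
V(O) = O/47
u(p, P) = 3*p (u(p, P) = 2*p + p = 3*p)
u(69, 16) + V(-66) = 3*69 + (1/47)*(-66) = 207 - 66/47 = 9663/47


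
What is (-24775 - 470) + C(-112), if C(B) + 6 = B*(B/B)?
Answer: -25363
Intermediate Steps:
C(B) = -6 + B (C(B) = -6 + B*(B/B) = -6 + B*1 = -6 + B)
(-24775 - 470) + C(-112) = (-24775 - 470) + (-6 - 112) = -25245 - 118 = -25363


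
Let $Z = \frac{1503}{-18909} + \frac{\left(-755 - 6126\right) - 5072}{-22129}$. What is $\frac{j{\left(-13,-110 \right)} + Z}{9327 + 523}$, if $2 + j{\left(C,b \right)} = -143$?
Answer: $- \frac{1344014299}{91591267130} \approx -0.014674$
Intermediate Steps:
$j{\left(C,b \right)} = -145$ ($j{\left(C,b \right)} = -2 - 143 = -145$)
$Z = \frac{21417710}{46493029}$ ($Z = 1503 \left(- \frac{1}{18909}\right) + \left(-6881 - 5072\right) \left(- \frac{1}{22129}\right) = - \frac{167}{2101} - - \frac{11953}{22129} = - \frac{167}{2101} + \frac{11953}{22129} = \frac{21417710}{46493029} \approx 0.46066$)
$\frac{j{\left(-13,-110 \right)} + Z}{9327 + 523} = \frac{-145 + \frac{21417710}{46493029}}{9327 + 523} = - \frac{6720071495}{46493029 \cdot 9850} = \left(- \frac{6720071495}{46493029}\right) \frac{1}{9850} = - \frac{1344014299}{91591267130}$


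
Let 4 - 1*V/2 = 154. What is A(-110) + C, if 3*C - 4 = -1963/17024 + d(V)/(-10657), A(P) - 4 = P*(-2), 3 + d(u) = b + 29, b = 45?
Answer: 40873671591/181424768 ≈ 225.29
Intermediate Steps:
V = -300 (V = 8 - 2*154 = 8 - 308 = -300)
d(u) = 71 (d(u) = -3 + (45 + 29) = -3 + 74 = 71)
A(P) = 4 - 2*P (A(P) = 4 + P*(-2) = 4 - 2*P)
C = 234523559/181424768 (C = 4/3 + (-1963/17024 + 71/(-10657))/3 = 4/3 + (-1963*1/17024 + 71*(-1/10657))/3 = 4/3 + (-1963/17024 - 71/10657)/3 = 4/3 + (⅓)*(-22128395/181424768) = 4/3 - 22128395/544274304 = 234523559/181424768 ≈ 1.2927)
A(-110) + C = (4 - 2*(-110)) + 234523559/181424768 = (4 + 220) + 234523559/181424768 = 224 + 234523559/181424768 = 40873671591/181424768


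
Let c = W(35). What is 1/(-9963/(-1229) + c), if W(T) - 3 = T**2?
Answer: 1229/1519175 ≈ 0.00080899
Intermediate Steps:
W(T) = 3 + T**2
c = 1228 (c = 3 + 35**2 = 3 + 1225 = 1228)
1/(-9963/(-1229) + c) = 1/(-9963/(-1229) + 1228) = 1/(-9963*(-1/1229) + 1228) = 1/(9963/1229 + 1228) = 1/(1519175/1229) = 1229/1519175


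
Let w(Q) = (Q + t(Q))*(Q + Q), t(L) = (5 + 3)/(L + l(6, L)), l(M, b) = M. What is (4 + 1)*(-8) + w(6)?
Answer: 40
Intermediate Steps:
t(L) = 8/(6 + L) (t(L) = (5 + 3)/(L + 6) = 8/(6 + L))
w(Q) = 2*Q*(Q + 8/(6 + Q)) (w(Q) = (Q + 8/(6 + Q))*(Q + Q) = (Q + 8/(6 + Q))*(2*Q) = 2*Q*(Q + 8/(6 + Q)))
(4 + 1)*(-8) + w(6) = (4 + 1)*(-8) + 2*6*(8 + 6*(6 + 6))/(6 + 6) = 5*(-8) + 2*6*(8 + 6*12)/12 = -40 + 2*6*(1/12)*(8 + 72) = -40 + 2*6*(1/12)*80 = -40 + 80 = 40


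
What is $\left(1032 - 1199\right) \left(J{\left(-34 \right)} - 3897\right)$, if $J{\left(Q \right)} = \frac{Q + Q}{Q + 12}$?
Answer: $\frac{7153111}{11} \approx 6.5028 \cdot 10^{5}$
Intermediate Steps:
$J{\left(Q \right)} = \frac{2 Q}{12 + Q}$
$\left(1032 - 1199\right) \left(J{\left(-34 \right)} - 3897\right) = \left(1032 - 1199\right) \left(2 \left(-34\right) \frac{1}{12 - 34} - 3897\right) = - 167 \left(2 \left(-34\right) \frac{1}{-22} - 3897\right) = - 167 \left(2 \left(-34\right) \left(- \frac{1}{22}\right) - 3897\right) = - 167 \left(\frac{34}{11} - 3897\right) = \left(-167\right) \left(- \frac{42833}{11}\right) = \frac{7153111}{11}$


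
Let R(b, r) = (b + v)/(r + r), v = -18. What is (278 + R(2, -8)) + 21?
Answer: 300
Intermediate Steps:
R(b, r) = (-18 + b)/(2*r) (R(b, r) = (b - 18)/(r + r) = (-18 + b)/((2*r)) = (-18 + b)*(1/(2*r)) = (-18 + b)/(2*r))
(278 + R(2, -8)) + 21 = (278 + (1/2)*(-18 + 2)/(-8)) + 21 = (278 + (1/2)*(-1/8)*(-16)) + 21 = (278 + 1) + 21 = 279 + 21 = 300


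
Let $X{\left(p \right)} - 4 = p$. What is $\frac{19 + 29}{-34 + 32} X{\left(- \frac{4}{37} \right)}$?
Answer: $- \frac{3456}{37} \approx -93.405$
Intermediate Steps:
$X{\left(p \right)} = 4 + p$
$\frac{19 + 29}{-34 + 32} X{\left(- \frac{4}{37} \right)} = \frac{19 + 29}{-34 + 32} \left(4 - \frac{4}{37}\right) = \frac{48}{-2} \left(4 - \frac{4}{37}\right) = 48 \left(- \frac{1}{2}\right) \left(4 - \frac{4}{37}\right) = \left(-24\right) \frac{144}{37} = - \frac{3456}{37}$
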